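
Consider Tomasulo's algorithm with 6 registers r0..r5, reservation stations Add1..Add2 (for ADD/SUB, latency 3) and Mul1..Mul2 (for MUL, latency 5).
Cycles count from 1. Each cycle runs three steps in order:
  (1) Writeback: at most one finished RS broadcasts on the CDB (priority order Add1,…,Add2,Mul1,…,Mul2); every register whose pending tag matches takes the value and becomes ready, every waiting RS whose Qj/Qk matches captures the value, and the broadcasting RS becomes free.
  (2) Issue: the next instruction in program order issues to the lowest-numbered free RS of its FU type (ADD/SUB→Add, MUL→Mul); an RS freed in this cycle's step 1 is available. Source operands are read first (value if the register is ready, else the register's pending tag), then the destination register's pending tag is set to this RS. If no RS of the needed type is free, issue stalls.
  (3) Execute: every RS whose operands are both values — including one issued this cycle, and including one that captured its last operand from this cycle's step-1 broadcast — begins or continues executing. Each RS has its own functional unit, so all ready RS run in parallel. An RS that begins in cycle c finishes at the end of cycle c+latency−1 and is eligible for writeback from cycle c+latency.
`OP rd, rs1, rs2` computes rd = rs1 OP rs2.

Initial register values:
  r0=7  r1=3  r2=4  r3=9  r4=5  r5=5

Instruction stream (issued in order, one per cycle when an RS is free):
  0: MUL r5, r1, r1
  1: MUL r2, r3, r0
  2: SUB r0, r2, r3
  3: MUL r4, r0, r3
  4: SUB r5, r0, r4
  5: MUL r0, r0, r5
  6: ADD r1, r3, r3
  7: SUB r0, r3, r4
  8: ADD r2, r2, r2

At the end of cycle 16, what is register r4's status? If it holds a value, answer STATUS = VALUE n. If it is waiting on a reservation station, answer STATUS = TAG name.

STATUS = VALUE 486

  c1: issue MUL r5<-Mul1  regs: r0:7,r1:3,r2:4,r3:9,r4:5,r5:Mul1
  c2: issue MUL r2<-Mul2  regs: r0:7,r1:3,r2:Mul2,r3:9,r4:5,r5:Mul1
  c3: issue SUB r0<-Add1  regs: r0:Add1,r1:3,r2:Mul2,r3:9,r4:5,r5:Mul1
  c4: stall  regs: r0:Add1,r1:3,r2:Mul2,r3:9,r4:5,r5:Mul1
  c5: stall  regs: r0:Add1,r1:3,r2:Mul2,r3:9,r4:5,r5:Mul1
  c6: CDB Mul1=9; issue MUL r4<-Mul1  regs: r0:Add1,r1:3,r2:Mul2,r3:9,r4:Mul1,r5:9
  c7: CDB Mul2=63; issue SUB r5<-Add2  regs: r0:Add1,r1:3,r2:63,r3:9,r4:Mul1,r5:Add2
  c8: issue MUL r0<-Mul2  regs: r0:Mul2,r1:3,r2:63,r3:9,r4:Mul1,r5:Add2
  c9: stall  regs: r0:Mul2,r1:3,r2:63,r3:9,r4:Mul1,r5:Add2
  c10: CDB Add1=54; issue ADD r1<-Add1  regs: r0:Mul2,r1:Add1,r2:63,r3:9,r4:Mul1,r5:Add2
  c11: stall  regs: r0:Mul2,r1:Add1,r2:63,r3:9,r4:Mul1,r5:Add2
  c12: stall  regs: r0:Mul2,r1:Add1,r2:63,r3:9,r4:Mul1,r5:Add2
  c13: CDB Add1=18; issue SUB r0<-Add1  regs: r0:Add1,r1:18,r2:63,r3:9,r4:Mul1,r5:Add2
  c14: stall  regs: r0:Add1,r1:18,r2:63,r3:9,r4:Mul1,r5:Add2
  c15: CDB Mul1=486; stall  regs: r0:Add1,r1:18,r2:63,r3:9,r4:486,r5:Add2
  c16: stall  regs: r0:Add1,r1:18,r2:63,r3:9,r4:486,r5:Add2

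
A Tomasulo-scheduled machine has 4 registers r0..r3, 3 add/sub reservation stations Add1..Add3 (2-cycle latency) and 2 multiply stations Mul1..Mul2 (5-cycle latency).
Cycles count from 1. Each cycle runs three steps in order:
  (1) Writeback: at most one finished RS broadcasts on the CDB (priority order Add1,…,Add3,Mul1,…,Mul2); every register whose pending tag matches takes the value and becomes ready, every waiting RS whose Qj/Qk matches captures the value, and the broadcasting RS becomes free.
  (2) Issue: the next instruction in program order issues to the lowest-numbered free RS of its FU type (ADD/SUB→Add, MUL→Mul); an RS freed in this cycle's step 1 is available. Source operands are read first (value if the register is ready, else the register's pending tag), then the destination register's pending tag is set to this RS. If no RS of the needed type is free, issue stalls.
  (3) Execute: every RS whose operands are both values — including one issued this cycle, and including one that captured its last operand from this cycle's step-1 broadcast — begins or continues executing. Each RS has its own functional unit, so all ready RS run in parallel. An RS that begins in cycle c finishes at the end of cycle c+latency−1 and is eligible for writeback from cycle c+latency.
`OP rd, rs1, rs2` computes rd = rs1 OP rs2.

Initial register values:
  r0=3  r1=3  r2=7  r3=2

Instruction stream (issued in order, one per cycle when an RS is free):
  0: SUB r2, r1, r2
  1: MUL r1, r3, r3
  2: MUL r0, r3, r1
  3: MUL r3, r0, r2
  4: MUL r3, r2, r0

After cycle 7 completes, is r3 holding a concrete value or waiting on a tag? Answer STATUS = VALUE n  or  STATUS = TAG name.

STATUS = TAG Mul1

  c1: issue SUB r2<-Add1  regs: r0:3,r1:3,r2:Add1,r3:2
  c2: issue MUL r1<-Mul1  regs: r0:3,r1:Mul1,r2:Add1,r3:2
  c3: CDB Add1=-4; issue MUL r0<-Mul2  regs: r0:Mul2,r1:Mul1,r2:-4,r3:2
  c4: stall  regs: r0:Mul2,r1:Mul1,r2:-4,r3:2
  c5: stall  regs: r0:Mul2,r1:Mul1,r2:-4,r3:2
  c6: stall  regs: r0:Mul2,r1:Mul1,r2:-4,r3:2
  c7: CDB Mul1=4; issue MUL r3<-Mul1  regs: r0:Mul2,r1:4,r2:-4,r3:Mul1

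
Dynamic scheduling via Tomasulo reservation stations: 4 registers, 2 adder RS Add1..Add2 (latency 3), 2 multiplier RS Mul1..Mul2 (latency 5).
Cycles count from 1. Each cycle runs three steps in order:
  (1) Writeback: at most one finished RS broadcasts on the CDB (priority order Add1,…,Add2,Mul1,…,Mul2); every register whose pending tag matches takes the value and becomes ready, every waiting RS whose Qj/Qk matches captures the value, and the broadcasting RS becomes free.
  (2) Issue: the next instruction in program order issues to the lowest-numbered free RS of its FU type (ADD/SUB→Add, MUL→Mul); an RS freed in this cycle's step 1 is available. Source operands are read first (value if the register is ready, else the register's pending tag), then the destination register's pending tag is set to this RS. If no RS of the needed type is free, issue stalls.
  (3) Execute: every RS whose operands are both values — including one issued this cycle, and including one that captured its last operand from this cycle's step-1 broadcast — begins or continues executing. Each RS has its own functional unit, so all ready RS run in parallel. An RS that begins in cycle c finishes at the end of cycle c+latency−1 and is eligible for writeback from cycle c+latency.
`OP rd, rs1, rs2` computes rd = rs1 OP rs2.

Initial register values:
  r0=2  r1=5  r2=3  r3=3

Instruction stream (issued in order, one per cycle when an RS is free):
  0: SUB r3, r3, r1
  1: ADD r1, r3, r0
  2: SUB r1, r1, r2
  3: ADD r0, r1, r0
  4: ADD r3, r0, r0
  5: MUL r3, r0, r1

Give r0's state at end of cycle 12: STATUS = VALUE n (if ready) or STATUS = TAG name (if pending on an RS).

  c1: issue SUB r3<-Add1  regs: r0:2,r1:5,r2:3,r3:Add1
  c2: issue ADD r1<-Add2  regs: r0:2,r1:Add2,r2:3,r3:Add1
  c3: stall  regs: r0:2,r1:Add2,r2:3,r3:Add1
  c4: CDB Add1=-2; issue SUB r1<-Add1  regs: r0:2,r1:Add1,r2:3,r3:-2
  c5: stall  regs: r0:2,r1:Add1,r2:3,r3:-2
  c6: stall  regs: r0:2,r1:Add1,r2:3,r3:-2
  c7: CDB Add2=0; issue ADD r0<-Add2  regs: r0:Add2,r1:Add1,r2:3,r3:-2
  c8: stall  regs: r0:Add2,r1:Add1,r2:3,r3:-2
  c9: stall  regs: r0:Add2,r1:Add1,r2:3,r3:-2
  c10: CDB Add1=-3; issue ADD r3<-Add1  regs: r0:Add2,r1:-3,r2:3,r3:Add1
  c11: issue MUL r3<-Mul1  regs: r0:Add2,r1:-3,r2:3,r3:Mul1
  c12: -  regs: r0:Add2,r1:-3,r2:3,r3:Mul1

STATUS = TAG Add2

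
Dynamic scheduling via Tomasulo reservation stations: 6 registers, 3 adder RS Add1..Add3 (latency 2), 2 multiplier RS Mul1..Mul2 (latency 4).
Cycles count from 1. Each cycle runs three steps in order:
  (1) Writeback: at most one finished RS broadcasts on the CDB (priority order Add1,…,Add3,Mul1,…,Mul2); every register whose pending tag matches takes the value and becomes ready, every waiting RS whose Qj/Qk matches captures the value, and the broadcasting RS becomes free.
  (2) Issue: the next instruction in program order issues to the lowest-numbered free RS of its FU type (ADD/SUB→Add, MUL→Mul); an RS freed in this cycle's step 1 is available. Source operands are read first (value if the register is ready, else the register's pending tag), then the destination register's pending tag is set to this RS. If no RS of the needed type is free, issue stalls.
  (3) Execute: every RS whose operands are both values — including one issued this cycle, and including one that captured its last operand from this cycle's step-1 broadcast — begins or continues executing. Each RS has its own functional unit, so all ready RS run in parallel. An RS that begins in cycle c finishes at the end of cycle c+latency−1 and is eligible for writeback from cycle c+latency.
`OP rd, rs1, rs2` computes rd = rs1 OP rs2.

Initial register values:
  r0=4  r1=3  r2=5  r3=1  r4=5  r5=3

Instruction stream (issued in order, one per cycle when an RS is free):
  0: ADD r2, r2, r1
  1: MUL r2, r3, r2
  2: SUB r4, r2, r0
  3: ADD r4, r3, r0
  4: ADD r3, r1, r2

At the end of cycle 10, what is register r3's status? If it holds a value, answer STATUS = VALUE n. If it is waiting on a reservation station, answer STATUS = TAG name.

STATUS = VALUE 11

cycle 1: issue ADD r2<-Add1 // r0:4,r1:3,r2:Add1,r3:1,r4:5,r5:3
cycle 2: issue MUL r2<-Mul1 // r0:4,r1:3,r2:Mul1,r3:1,r4:5,r5:3
cycle 3: CDB Add1=8; issue SUB r4<-Add1 // r0:4,r1:3,r2:Mul1,r3:1,r4:Add1,r5:3
cycle 4: issue ADD r4<-Add2 // r0:4,r1:3,r2:Mul1,r3:1,r4:Add2,r5:3
cycle 5: issue ADD r3<-Add3 // r0:4,r1:3,r2:Mul1,r3:Add3,r4:Add2,r5:3
cycle 6: CDB Add2=5 // r0:4,r1:3,r2:Mul1,r3:Add3,r4:5,r5:3
cycle 7: CDB Mul1=8 // r0:4,r1:3,r2:8,r3:Add3,r4:5,r5:3
cycle 8: - // r0:4,r1:3,r2:8,r3:Add3,r4:5,r5:3
cycle 9: CDB Add1=4 // r0:4,r1:3,r2:8,r3:Add3,r4:5,r5:3
cycle 10: CDB Add3=11 // r0:4,r1:3,r2:8,r3:11,r4:5,r5:3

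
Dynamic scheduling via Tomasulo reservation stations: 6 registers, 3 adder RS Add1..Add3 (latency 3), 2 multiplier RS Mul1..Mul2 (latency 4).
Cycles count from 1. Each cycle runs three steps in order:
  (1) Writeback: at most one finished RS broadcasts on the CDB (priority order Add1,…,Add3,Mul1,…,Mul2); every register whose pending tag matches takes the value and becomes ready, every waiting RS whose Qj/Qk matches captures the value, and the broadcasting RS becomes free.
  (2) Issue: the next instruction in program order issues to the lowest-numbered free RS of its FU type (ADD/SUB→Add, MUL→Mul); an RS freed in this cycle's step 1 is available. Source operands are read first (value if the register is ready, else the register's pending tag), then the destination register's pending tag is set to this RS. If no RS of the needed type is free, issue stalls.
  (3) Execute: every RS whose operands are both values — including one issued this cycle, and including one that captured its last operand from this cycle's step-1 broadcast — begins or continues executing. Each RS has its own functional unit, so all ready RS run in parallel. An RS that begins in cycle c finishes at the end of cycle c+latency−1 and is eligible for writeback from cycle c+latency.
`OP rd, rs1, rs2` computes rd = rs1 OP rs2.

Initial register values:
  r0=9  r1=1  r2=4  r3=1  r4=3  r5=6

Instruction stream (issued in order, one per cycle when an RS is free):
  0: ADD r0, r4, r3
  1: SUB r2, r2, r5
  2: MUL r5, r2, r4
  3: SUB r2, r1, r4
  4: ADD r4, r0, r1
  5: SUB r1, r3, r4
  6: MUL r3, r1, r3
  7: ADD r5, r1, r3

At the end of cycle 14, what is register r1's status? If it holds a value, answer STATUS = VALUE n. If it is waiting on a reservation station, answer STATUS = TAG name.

cycle 1: issue ADD r0<-Add1 // r0:Add1,r1:1,r2:4,r3:1,r4:3,r5:6
cycle 2: issue SUB r2<-Add2 // r0:Add1,r1:1,r2:Add2,r3:1,r4:3,r5:6
cycle 3: issue MUL r5<-Mul1 // r0:Add1,r1:1,r2:Add2,r3:1,r4:3,r5:Mul1
cycle 4: CDB Add1=4; issue SUB r2<-Add1 // r0:4,r1:1,r2:Add1,r3:1,r4:3,r5:Mul1
cycle 5: CDB Add2=-2; issue ADD r4<-Add2 // r0:4,r1:1,r2:Add1,r3:1,r4:Add2,r5:Mul1
cycle 6: issue SUB r1<-Add3 // r0:4,r1:Add3,r2:Add1,r3:1,r4:Add2,r5:Mul1
cycle 7: CDB Add1=-2; issue MUL r3<-Mul2 // r0:4,r1:Add3,r2:-2,r3:Mul2,r4:Add2,r5:Mul1
cycle 8: CDB Add2=5; issue ADD r5<-Add1 // r0:4,r1:Add3,r2:-2,r3:Mul2,r4:5,r5:Add1
cycle 9: CDB Mul1=-6 // r0:4,r1:Add3,r2:-2,r3:Mul2,r4:5,r5:Add1
cycle 10: - // r0:4,r1:Add3,r2:-2,r3:Mul2,r4:5,r5:Add1
cycle 11: CDB Add3=-4 // r0:4,r1:-4,r2:-2,r3:Mul2,r4:5,r5:Add1
cycle 12: - // r0:4,r1:-4,r2:-2,r3:Mul2,r4:5,r5:Add1
cycle 13: - // r0:4,r1:-4,r2:-2,r3:Mul2,r4:5,r5:Add1
cycle 14: - // r0:4,r1:-4,r2:-2,r3:Mul2,r4:5,r5:Add1

STATUS = VALUE -4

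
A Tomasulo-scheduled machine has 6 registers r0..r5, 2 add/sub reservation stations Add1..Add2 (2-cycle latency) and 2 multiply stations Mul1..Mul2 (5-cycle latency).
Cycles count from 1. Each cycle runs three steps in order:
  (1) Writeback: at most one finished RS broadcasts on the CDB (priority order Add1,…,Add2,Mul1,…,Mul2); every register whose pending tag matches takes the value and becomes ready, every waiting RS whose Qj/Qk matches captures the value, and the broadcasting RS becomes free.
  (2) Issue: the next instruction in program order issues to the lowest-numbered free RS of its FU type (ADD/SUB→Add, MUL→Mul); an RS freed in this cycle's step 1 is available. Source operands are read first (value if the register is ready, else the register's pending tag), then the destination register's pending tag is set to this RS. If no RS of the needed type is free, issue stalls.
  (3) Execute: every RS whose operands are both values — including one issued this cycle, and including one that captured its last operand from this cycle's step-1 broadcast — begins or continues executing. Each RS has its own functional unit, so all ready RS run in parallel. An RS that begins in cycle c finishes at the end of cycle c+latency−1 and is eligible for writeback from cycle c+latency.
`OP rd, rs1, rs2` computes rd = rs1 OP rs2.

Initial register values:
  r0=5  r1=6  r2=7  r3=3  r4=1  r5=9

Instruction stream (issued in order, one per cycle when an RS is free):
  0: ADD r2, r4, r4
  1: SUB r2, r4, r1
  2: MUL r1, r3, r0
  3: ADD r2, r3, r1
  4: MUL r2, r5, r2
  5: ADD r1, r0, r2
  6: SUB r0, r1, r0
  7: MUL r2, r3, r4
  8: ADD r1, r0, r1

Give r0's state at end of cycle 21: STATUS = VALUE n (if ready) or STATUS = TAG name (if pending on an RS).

cycle 1: issue ADD r2<-Add1 // r0:5,r1:6,r2:Add1,r3:3,r4:1,r5:9
cycle 2: issue SUB r2<-Add2 // r0:5,r1:6,r2:Add2,r3:3,r4:1,r5:9
cycle 3: CDB Add1=2; issue MUL r1<-Mul1 // r0:5,r1:Mul1,r2:Add2,r3:3,r4:1,r5:9
cycle 4: CDB Add2=-5; issue ADD r2<-Add1 // r0:5,r1:Mul1,r2:Add1,r3:3,r4:1,r5:9
cycle 5: issue MUL r2<-Mul2 // r0:5,r1:Mul1,r2:Mul2,r3:3,r4:1,r5:9
cycle 6: issue ADD r1<-Add2 // r0:5,r1:Add2,r2:Mul2,r3:3,r4:1,r5:9
cycle 7: stall // r0:5,r1:Add2,r2:Mul2,r3:3,r4:1,r5:9
cycle 8: CDB Mul1=15; stall // r0:5,r1:Add2,r2:Mul2,r3:3,r4:1,r5:9
cycle 9: stall // r0:5,r1:Add2,r2:Mul2,r3:3,r4:1,r5:9
cycle 10: CDB Add1=18; issue SUB r0<-Add1 // r0:Add1,r1:Add2,r2:Mul2,r3:3,r4:1,r5:9
cycle 11: issue MUL r2<-Mul1 // r0:Add1,r1:Add2,r2:Mul1,r3:3,r4:1,r5:9
cycle 12: stall // r0:Add1,r1:Add2,r2:Mul1,r3:3,r4:1,r5:9
cycle 13: stall // r0:Add1,r1:Add2,r2:Mul1,r3:3,r4:1,r5:9
cycle 14: stall // r0:Add1,r1:Add2,r2:Mul1,r3:3,r4:1,r5:9
cycle 15: CDB Mul2=162; stall // r0:Add1,r1:Add2,r2:Mul1,r3:3,r4:1,r5:9
cycle 16: CDB Mul1=3; stall // r0:Add1,r1:Add2,r2:3,r3:3,r4:1,r5:9
cycle 17: CDB Add2=167; issue ADD r1<-Add2 // r0:Add1,r1:Add2,r2:3,r3:3,r4:1,r5:9
cycle 18: - // r0:Add1,r1:Add2,r2:3,r3:3,r4:1,r5:9
cycle 19: CDB Add1=162 // r0:162,r1:Add2,r2:3,r3:3,r4:1,r5:9
cycle 20: - // r0:162,r1:Add2,r2:3,r3:3,r4:1,r5:9
cycle 21: CDB Add2=329 // r0:162,r1:329,r2:3,r3:3,r4:1,r5:9

STATUS = VALUE 162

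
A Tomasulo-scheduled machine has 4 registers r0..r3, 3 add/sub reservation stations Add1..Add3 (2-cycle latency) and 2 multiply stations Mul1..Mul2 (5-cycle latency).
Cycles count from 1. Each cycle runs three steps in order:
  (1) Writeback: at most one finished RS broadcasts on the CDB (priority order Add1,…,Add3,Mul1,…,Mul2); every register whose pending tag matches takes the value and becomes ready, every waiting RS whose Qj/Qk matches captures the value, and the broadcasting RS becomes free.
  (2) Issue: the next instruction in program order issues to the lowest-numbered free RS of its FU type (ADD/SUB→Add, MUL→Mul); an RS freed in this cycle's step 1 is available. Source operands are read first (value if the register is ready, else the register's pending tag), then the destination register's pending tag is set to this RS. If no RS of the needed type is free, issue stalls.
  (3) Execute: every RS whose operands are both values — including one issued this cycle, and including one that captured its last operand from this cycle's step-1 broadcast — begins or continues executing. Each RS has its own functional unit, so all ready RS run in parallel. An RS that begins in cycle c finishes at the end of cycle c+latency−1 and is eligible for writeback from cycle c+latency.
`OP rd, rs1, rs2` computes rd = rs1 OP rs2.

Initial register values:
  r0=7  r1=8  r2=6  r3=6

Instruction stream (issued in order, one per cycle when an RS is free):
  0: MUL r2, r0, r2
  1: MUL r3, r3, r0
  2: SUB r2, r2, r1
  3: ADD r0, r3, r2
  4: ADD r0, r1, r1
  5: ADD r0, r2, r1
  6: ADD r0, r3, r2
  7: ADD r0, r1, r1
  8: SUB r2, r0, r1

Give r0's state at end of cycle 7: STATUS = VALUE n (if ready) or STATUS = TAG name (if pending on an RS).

STATUS = TAG Add3

cycle 1: issue MUL r2<-Mul1 // r0:7,r1:8,r2:Mul1,r3:6
cycle 2: issue MUL r3<-Mul2 // r0:7,r1:8,r2:Mul1,r3:Mul2
cycle 3: issue SUB r2<-Add1 // r0:7,r1:8,r2:Add1,r3:Mul2
cycle 4: issue ADD r0<-Add2 // r0:Add2,r1:8,r2:Add1,r3:Mul2
cycle 5: issue ADD r0<-Add3 // r0:Add3,r1:8,r2:Add1,r3:Mul2
cycle 6: CDB Mul1=42; stall // r0:Add3,r1:8,r2:Add1,r3:Mul2
cycle 7: CDB Add3=16; issue ADD r0<-Add3 // r0:Add3,r1:8,r2:Add1,r3:Mul2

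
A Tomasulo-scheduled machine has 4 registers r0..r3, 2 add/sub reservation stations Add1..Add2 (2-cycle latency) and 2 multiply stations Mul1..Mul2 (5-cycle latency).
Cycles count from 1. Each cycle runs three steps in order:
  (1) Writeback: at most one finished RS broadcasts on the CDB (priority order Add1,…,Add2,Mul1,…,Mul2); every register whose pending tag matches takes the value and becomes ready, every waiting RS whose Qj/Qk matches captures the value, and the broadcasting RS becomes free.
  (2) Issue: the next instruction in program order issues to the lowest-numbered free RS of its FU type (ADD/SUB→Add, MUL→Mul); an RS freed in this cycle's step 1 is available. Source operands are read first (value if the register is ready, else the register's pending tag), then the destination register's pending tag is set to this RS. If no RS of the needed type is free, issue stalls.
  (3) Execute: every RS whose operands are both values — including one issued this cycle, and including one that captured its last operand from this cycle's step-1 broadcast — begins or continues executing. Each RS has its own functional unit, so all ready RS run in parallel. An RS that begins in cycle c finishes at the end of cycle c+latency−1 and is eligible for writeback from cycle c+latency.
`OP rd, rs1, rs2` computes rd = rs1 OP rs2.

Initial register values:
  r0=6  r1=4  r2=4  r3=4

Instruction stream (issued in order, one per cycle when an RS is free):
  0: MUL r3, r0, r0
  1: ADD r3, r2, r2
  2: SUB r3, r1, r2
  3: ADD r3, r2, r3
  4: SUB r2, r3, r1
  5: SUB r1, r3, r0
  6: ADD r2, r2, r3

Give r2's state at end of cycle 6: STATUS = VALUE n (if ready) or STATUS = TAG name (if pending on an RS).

STATUS = TAG Add2

c1: issue MUL r3<-Mul1 | r0:6,r1:4,r2:4,r3:Mul1
c2: issue ADD r3<-Add1 | r0:6,r1:4,r2:4,r3:Add1
c3: issue SUB r3<-Add2 | r0:6,r1:4,r2:4,r3:Add2
c4: CDB Add1=8; issue ADD r3<-Add1 | r0:6,r1:4,r2:4,r3:Add1
c5: CDB Add2=0; issue SUB r2<-Add2 | r0:6,r1:4,r2:Add2,r3:Add1
c6: CDB Mul1=36; stall | r0:6,r1:4,r2:Add2,r3:Add1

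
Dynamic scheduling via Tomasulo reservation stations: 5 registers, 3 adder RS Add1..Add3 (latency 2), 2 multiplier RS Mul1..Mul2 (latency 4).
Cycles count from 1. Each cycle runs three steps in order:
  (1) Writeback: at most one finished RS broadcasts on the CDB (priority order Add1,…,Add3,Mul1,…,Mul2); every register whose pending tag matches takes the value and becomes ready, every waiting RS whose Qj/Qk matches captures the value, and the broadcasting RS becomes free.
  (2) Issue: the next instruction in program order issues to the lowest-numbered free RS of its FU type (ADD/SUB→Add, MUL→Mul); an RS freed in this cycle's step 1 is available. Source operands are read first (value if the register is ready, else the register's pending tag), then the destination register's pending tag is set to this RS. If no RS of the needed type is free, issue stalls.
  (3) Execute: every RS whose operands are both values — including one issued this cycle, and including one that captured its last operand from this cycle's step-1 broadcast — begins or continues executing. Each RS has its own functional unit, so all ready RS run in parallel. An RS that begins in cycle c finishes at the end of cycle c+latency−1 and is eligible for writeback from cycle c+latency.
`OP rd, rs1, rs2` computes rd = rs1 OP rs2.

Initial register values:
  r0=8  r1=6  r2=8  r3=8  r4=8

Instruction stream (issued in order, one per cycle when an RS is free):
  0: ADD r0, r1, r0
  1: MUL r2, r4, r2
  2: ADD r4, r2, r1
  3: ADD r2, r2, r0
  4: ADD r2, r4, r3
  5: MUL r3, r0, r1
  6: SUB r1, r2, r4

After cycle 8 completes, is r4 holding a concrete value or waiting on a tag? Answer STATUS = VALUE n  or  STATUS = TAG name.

STATUS = VALUE 70

  c1: issue ADD r0<-Add1  regs: r0:Add1,r1:6,r2:8,r3:8,r4:8
  c2: issue MUL r2<-Mul1  regs: r0:Add1,r1:6,r2:Mul1,r3:8,r4:8
  c3: CDB Add1=14; issue ADD r4<-Add1  regs: r0:14,r1:6,r2:Mul1,r3:8,r4:Add1
  c4: issue ADD r2<-Add2  regs: r0:14,r1:6,r2:Add2,r3:8,r4:Add1
  c5: issue ADD r2<-Add3  regs: r0:14,r1:6,r2:Add3,r3:8,r4:Add1
  c6: CDB Mul1=64; issue MUL r3<-Mul1  regs: r0:14,r1:6,r2:Add3,r3:Mul1,r4:Add1
  c7: stall  regs: r0:14,r1:6,r2:Add3,r3:Mul1,r4:Add1
  c8: CDB Add1=70; issue SUB r1<-Add1  regs: r0:14,r1:Add1,r2:Add3,r3:Mul1,r4:70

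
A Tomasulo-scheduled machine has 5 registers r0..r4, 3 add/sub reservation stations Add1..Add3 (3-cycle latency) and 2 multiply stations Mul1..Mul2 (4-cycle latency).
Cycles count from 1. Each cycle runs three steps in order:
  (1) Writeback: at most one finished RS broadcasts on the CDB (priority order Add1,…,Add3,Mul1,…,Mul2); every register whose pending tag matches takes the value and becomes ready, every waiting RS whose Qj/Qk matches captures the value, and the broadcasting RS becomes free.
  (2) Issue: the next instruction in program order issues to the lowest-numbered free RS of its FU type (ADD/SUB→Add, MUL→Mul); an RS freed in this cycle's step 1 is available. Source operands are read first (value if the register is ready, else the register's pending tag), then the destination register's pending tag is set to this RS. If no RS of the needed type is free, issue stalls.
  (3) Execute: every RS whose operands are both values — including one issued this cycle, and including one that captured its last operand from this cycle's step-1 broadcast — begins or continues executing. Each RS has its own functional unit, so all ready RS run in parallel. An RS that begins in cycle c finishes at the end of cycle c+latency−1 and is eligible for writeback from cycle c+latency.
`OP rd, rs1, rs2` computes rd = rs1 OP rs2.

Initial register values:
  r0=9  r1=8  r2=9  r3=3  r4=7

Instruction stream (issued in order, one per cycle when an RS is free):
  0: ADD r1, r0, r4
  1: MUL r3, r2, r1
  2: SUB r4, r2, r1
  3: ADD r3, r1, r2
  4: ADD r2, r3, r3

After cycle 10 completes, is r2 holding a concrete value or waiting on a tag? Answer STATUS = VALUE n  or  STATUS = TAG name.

cycle 1: issue ADD r1<-Add1 // r0:9,r1:Add1,r2:9,r3:3,r4:7
cycle 2: issue MUL r3<-Mul1 // r0:9,r1:Add1,r2:9,r3:Mul1,r4:7
cycle 3: issue SUB r4<-Add2 // r0:9,r1:Add1,r2:9,r3:Mul1,r4:Add2
cycle 4: CDB Add1=16; issue ADD r3<-Add1 // r0:9,r1:16,r2:9,r3:Add1,r4:Add2
cycle 5: issue ADD r2<-Add3 // r0:9,r1:16,r2:Add3,r3:Add1,r4:Add2
cycle 6: - // r0:9,r1:16,r2:Add3,r3:Add1,r4:Add2
cycle 7: CDB Add1=25 // r0:9,r1:16,r2:Add3,r3:25,r4:Add2
cycle 8: CDB Add2=-7 // r0:9,r1:16,r2:Add3,r3:25,r4:-7
cycle 9: CDB Mul1=144 // r0:9,r1:16,r2:Add3,r3:25,r4:-7
cycle 10: CDB Add3=50 // r0:9,r1:16,r2:50,r3:25,r4:-7

STATUS = VALUE 50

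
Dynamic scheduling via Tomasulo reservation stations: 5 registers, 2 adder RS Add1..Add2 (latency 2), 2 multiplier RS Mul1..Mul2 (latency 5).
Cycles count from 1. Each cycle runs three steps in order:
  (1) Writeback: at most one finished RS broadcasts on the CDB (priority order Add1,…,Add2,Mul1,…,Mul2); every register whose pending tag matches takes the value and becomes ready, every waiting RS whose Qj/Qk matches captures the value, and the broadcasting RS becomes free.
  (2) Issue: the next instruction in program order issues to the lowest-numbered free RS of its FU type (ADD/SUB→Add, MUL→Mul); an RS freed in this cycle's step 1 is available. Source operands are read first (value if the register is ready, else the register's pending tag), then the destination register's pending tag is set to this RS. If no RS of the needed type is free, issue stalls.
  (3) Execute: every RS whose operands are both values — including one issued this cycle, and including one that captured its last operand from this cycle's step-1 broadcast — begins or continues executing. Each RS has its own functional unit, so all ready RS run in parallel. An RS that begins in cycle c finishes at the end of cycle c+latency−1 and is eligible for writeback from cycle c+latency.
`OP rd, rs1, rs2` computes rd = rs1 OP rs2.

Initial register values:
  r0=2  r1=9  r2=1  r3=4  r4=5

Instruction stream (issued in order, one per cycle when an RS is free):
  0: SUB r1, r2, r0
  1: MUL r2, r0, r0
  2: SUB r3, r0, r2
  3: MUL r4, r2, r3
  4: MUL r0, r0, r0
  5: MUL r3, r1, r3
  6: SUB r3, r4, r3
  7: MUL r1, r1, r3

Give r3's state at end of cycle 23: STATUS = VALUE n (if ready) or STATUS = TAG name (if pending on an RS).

STATUS = VALUE -10

  c1: issue SUB r1<-Add1  regs: r0:2,r1:Add1,r2:1,r3:4,r4:5
  c2: issue MUL r2<-Mul1  regs: r0:2,r1:Add1,r2:Mul1,r3:4,r4:5
  c3: CDB Add1=-1; issue SUB r3<-Add1  regs: r0:2,r1:-1,r2:Mul1,r3:Add1,r4:5
  c4: issue MUL r4<-Mul2  regs: r0:2,r1:-1,r2:Mul1,r3:Add1,r4:Mul2
  c5: stall  regs: r0:2,r1:-1,r2:Mul1,r3:Add1,r4:Mul2
  c6: stall  regs: r0:2,r1:-1,r2:Mul1,r3:Add1,r4:Mul2
  c7: CDB Mul1=4; issue MUL r0<-Mul1  regs: r0:Mul1,r1:-1,r2:4,r3:Add1,r4:Mul2
  c8: stall  regs: r0:Mul1,r1:-1,r2:4,r3:Add1,r4:Mul2
  c9: CDB Add1=-2; stall  regs: r0:Mul1,r1:-1,r2:4,r3:-2,r4:Mul2
  c10: stall  regs: r0:Mul1,r1:-1,r2:4,r3:-2,r4:Mul2
  c11: stall  regs: r0:Mul1,r1:-1,r2:4,r3:-2,r4:Mul2
  c12: CDB Mul1=4; issue MUL r3<-Mul1  regs: r0:4,r1:-1,r2:4,r3:Mul1,r4:Mul2
  c13: issue SUB r3<-Add1  regs: r0:4,r1:-1,r2:4,r3:Add1,r4:Mul2
  c14: CDB Mul2=-8; issue MUL r1<-Mul2  regs: r0:4,r1:Mul2,r2:4,r3:Add1,r4:-8
  c15: -  regs: r0:4,r1:Mul2,r2:4,r3:Add1,r4:-8
  c16: -  regs: r0:4,r1:Mul2,r2:4,r3:Add1,r4:-8
  c17: CDB Mul1=2  regs: r0:4,r1:Mul2,r2:4,r3:Add1,r4:-8
  c18: -  regs: r0:4,r1:Mul2,r2:4,r3:Add1,r4:-8
  c19: CDB Add1=-10  regs: r0:4,r1:Mul2,r2:4,r3:-10,r4:-8
  c20: -  regs: r0:4,r1:Mul2,r2:4,r3:-10,r4:-8
  c21: -  regs: r0:4,r1:Mul2,r2:4,r3:-10,r4:-8
  c22: -  regs: r0:4,r1:Mul2,r2:4,r3:-10,r4:-8
  c23: -  regs: r0:4,r1:Mul2,r2:4,r3:-10,r4:-8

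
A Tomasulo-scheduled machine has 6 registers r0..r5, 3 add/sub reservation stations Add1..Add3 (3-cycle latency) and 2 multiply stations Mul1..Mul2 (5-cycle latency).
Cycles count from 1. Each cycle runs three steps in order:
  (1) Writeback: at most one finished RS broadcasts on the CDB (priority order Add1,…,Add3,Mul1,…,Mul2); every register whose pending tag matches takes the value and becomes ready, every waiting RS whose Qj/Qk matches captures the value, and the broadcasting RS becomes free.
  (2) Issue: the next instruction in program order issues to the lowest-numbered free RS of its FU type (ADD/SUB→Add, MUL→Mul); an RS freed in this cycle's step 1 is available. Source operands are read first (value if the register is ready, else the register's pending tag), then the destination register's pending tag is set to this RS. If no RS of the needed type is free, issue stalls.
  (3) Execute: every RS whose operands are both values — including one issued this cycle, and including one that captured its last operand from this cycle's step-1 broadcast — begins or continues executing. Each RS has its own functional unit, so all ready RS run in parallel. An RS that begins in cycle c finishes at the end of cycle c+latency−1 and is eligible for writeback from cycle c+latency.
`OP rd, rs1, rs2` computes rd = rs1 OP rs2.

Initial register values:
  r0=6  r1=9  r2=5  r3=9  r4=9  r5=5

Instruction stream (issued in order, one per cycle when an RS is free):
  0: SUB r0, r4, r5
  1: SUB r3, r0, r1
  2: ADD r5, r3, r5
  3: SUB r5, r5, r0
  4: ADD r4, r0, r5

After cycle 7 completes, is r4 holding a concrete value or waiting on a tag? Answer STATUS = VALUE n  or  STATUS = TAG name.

STATUS = TAG Add2

  c1: issue SUB r0<-Add1  regs: r0:Add1,r1:9,r2:5,r3:9,r4:9,r5:5
  c2: issue SUB r3<-Add2  regs: r0:Add1,r1:9,r2:5,r3:Add2,r4:9,r5:5
  c3: issue ADD r5<-Add3  regs: r0:Add1,r1:9,r2:5,r3:Add2,r4:9,r5:Add3
  c4: CDB Add1=4; issue SUB r5<-Add1  regs: r0:4,r1:9,r2:5,r3:Add2,r4:9,r5:Add1
  c5: stall  regs: r0:4,r1:9,r2:5,r3:Add2,r4:9,r5:Add1
  c6: stall  regs: r0:4,r1:9,r2:5,r3:Add2,r4:9,r5:Add1
  c7: CDB Add2=-5; issue ADD r4<-Add2  regs: r0:4,r1:9,r2:5,r3:-5,r4:Add2,r5:Add1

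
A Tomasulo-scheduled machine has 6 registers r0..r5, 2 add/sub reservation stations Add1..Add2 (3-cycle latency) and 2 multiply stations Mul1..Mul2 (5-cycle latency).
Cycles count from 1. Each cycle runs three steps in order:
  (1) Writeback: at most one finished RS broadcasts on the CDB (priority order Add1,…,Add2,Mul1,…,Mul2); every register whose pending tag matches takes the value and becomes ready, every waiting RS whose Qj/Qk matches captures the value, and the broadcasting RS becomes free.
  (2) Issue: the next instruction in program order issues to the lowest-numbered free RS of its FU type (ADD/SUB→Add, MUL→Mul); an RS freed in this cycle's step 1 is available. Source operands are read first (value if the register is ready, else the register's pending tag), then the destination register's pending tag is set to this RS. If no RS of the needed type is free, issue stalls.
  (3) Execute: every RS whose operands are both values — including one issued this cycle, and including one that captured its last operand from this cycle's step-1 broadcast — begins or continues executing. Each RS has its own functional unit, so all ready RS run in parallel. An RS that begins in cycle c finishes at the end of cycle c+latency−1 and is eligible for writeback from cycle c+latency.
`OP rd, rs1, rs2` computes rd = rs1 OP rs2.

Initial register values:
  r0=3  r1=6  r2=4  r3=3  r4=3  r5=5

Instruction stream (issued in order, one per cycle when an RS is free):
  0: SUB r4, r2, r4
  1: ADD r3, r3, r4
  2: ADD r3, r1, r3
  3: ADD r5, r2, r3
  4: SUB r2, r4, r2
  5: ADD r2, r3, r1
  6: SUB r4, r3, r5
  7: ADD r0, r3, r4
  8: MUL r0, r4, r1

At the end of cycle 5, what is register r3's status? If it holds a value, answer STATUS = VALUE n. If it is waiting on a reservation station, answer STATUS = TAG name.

  c1: issue SUB r4<-Add1  regs: r0:3,r1:6,r2:4,r3:3,r4:Add1,r5:5
  c2: issue ADD r3<-Add2  regs: r0:3,r1:6,r2:4,r3:Add2,r4:Add1,r5:5
  c3: stall  regs: r0:3,r1:6,r2:4,r3:Add2,r4:Add1,r5:5
  c4: CDB Add1=1; issue ADD r3<-Add1  regs: r0:3,r1:6,r2:4,r3:Add1,r4:1,r5:5
  c5: stall  regs: r0:3,r1:6,r2:4,r3:Add1,r4:1,r5:5

STATUS = TAG Add1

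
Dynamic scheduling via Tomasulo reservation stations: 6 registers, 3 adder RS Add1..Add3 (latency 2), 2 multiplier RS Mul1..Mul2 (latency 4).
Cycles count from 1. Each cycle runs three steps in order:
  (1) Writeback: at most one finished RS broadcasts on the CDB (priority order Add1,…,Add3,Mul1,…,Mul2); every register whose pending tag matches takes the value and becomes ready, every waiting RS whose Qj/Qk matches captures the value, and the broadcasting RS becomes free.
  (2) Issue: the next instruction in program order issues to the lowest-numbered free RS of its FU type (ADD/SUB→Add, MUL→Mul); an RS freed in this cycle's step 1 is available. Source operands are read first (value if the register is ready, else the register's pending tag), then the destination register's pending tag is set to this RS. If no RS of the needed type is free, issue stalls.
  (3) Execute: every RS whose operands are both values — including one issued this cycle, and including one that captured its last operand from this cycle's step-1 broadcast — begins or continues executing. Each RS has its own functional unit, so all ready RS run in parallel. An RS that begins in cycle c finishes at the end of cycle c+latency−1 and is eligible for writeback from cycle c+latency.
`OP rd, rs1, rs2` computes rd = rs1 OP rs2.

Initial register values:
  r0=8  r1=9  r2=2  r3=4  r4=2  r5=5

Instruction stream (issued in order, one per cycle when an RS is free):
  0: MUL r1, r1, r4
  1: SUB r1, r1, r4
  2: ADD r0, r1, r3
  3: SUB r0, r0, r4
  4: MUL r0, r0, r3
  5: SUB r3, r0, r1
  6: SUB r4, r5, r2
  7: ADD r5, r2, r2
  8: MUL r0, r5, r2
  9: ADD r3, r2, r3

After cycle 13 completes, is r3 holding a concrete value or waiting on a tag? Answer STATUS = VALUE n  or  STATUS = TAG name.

  c1: issue MUL r1<-Mul1  regs: r0:8,r1:Mul1,r2:2,r3:4,r4:2,r5:5
  c2: issue SUB r1<-Add1  regs: r0:8,r1:Add1,r2:2,r3:4,r4:2,r5:5
  c3: issue ADD r0<-Add2  regs: r0:Add2,r1:Add1,r2:2,r3:4,r4:2,r5:5
  c4: issue SUB r0<-Add3  regs: r0:Add3,r1:Add1,r2:2,r3:4,r4:2,r5:5
  c5: CDB Mul1=18; issue MUL r0<-Mul1  regs: r0:Mul1,r1:Add1,r2:2,r3:4,r4:2,r5:5
  c6: stall  regs: r0:Mul1,r1:Add1,r2:2,r3:4,r4:2,r5:5
  c7: CDB Add1=16; issue SUB r3<-Add1  regs: r0:Mul1,r1:16,r2:2,r3:Add1,r4:2,r5:5
  c8: stall  regs: r0:Mul1,r1:16,r2:2,r3:Add1,r4:2,r5:5
  c9: CDB Add2=20; issue SUB r4<-Add2  regs: r0:Mul1,r1:16,r2:2,r3:Add1,r4:Add2,r5:5
  c10: stall  regs: r0:Mul1,r1:16,r2:2,r3:Add1,r4:Add2,r5:5
  c11: CDB Add2=3; issue ADD r5<-Add2  regs: r0:Mul1,r1:16,r2:2,r3:Add1,r4:3,r5:Add2
  c12: CDB Add3=18; issue MUL r0<-Mul2  regs: r0:Mul2,r1:16,r2:2,r3:Add1,r4:3,r5:Add2
  c13: CDB Add2=4; issue ADD r3<-Add2  regs: r0:Mul2,r1:16,r2:2,r3:Add2,r4:3,r5:4

STATUS = TAG Add2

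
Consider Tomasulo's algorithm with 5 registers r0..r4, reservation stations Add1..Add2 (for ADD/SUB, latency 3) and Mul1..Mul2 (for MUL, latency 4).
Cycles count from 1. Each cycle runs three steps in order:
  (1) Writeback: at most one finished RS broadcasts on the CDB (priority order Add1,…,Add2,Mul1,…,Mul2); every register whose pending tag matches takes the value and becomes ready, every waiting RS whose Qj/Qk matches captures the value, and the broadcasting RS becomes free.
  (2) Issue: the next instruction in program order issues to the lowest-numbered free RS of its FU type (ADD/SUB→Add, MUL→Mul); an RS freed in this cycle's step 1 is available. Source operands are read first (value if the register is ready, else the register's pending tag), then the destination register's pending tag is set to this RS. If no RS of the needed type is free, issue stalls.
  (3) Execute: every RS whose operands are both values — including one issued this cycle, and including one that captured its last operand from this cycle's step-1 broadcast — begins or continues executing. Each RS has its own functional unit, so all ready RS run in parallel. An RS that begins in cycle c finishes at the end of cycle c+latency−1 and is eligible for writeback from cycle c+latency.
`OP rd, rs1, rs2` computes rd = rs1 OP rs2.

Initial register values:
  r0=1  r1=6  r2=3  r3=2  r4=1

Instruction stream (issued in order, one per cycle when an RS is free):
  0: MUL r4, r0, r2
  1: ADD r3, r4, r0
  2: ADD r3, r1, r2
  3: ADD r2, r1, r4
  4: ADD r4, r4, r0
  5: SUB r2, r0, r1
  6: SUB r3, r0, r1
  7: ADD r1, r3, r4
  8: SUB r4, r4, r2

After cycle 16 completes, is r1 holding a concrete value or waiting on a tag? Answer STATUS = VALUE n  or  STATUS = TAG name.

c1: issue MUL r4<-Mul1 | r0:1,r1:6,r2:3,r3:2,r4:Mul1
c2: issue ADD r3<-Add1 | r0:1,r1:6,r2:3,r3:Add1,r4:Mul1
c3: issue ADD r3<-Add2 | r0:1,r1:6,r2:3,r3:Add2,r4:Mul1
c4: stall | r0:1,r1:6,r2:3,r3:Add2,r4:Mul1
c5: CDB Mul1=3; stall | r0:1,r1:6,r2:3,r3:Add2,r4:3
c6: CDB Add2=9; issue ADD r2<-Add2 | r0:1,r1:6,r2:Add2,r3:9,r4:3
c7: stall | r0:1,r1:6,r2:Add2,r3:9,r4:3
c8: CDB Add1=4; issue ADD r4<-Add1 | r0:1,r1:6,r2:Add2,r3:9,r4:Add1
c9: CDB Add2=9; issue SUB r2<-Add2 | r0:1,r1:6,r2:Add2,r3:9,r4:Add1
c10: stall | r0:1,r1:6,r2:Add2,r3:9,r4:Add1
c11: CDB Add1=4; issue SUB r3<-Add1 | r0:1,r1:6,r2:Add2,r3:Add1,r4:4
c12: CDB Add2=-5; issue ADD r1<-Add2 | r0:1,r1:Add2,r2:-5,r3:Add1,r4:4
c13: stall | r0:1,r1:Add2,r2:-5,r3:Add1,r4:4
c14: CDB Add1=-5; issue SUB r4<-Add1 | r0:1,r1:Add2,r2:-5,r3:-5,r4:Add1
c15: - | r0:1,r1:Add2,r2:-5,r3:-5,r4:Add1
c16: - | r0:1,r1:Add2,r2:-5,r3:-5,r4:Add1

STATUS = TAG Add2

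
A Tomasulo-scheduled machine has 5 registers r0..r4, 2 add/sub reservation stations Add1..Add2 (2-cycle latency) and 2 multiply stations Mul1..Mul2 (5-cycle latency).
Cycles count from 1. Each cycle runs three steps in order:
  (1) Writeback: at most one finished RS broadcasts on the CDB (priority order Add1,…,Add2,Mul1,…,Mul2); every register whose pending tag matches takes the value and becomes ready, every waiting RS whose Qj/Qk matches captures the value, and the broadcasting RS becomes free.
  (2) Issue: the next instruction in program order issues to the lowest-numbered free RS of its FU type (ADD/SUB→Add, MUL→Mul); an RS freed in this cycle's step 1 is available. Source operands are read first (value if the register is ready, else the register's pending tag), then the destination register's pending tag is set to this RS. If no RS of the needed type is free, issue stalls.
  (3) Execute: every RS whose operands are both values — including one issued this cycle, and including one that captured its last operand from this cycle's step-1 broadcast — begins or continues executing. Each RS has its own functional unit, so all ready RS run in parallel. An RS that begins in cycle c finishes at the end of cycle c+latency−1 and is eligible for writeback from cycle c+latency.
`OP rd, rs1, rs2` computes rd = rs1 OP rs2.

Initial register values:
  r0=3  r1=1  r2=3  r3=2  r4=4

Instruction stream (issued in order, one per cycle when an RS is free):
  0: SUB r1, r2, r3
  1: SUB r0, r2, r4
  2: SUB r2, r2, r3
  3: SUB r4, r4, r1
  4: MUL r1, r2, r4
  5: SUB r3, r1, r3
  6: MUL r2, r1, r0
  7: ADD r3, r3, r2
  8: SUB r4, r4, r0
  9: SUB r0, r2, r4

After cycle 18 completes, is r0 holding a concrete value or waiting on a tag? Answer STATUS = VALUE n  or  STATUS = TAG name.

STATUS = VALUE -7

cycle 1: issue SUB r1<-Add1 // r0:3,r1:Add1,r2:3,r3:2,r4:4
cycle 2: issue SUB r0<-Add2 // r0:Add2,r1:Add1,r2:3,r3:2,r4:4
cycle 3: CDB Add1=1; issue SUB r2<-Add1 // r0:Add2,r1:1,r2:Add1,r3:2,r4:4
cycle 4: CDB Add2=-1; issue SUB r4<-Add2 // r0:-1,r1:1,r2:Add1,r3:2,r4:Add2
cycle 5: CDB Add1=1; issue MUL r1<-Mul1 // r0:-1,r1:Mul1,r2:1,r3:2,r4:Add2
cycle 6: CDB Add2=3; issue SUB r3<-Add1 // r0:-1,r1:Mul1,r2:1,r3:Add1,r4:3
cycle 7: issue MUL r2<-Mul2 // r0:-1,r1:Mul1,r2:Mul2,r3:Add1,r4:3
cycle 8: issue ADD r3<-Add2 // r0:-1,r1:Mul1,r2:Mul2,r3:Add2,r4:3
cycle 9: stall // r0:-1,r1:Mul1,r2:Mul2,r3:Add2,r4:3
cycle 10: stall // r0:-1,r1:Mul1,r2:Mul2,r3:Add2,r4:3
cycle 11: CDB Mul1=3; stall // r0:-1,r1:3,r2:Mul2,r3:Add2,r4:3
cycle 12: stall // r0:-1,r1:3,r2:Mul2,r3:Add2,r4:3
cycle 13: CDB Add1=1; issue SUB r4<-Add1 // r0:-1,r1:3,r2:Mul2,r3:Add2,r4:Add1
cycle 14: stall // r0:-1,r1:3,r2:Mul2,r3:Add2,r4:Add1
cycle 15: CDB Add1=4; issue SUB r0<-Add1 // r0:Add1,r1:3,r2:Mul2,r3:Add2,r4:4
cycle 16: CDB Mul2=-3 // r0:Add1,r1:3,r2:-3,r3:Add2,r4:4
cycle 17: - // r0:Add1,r1:3,r2:-3,r3:Add2,r4:4
cycle 18: CDB Add1=-7 // r0:-7,r1:3,r2:-3,r3:Add2,r4:4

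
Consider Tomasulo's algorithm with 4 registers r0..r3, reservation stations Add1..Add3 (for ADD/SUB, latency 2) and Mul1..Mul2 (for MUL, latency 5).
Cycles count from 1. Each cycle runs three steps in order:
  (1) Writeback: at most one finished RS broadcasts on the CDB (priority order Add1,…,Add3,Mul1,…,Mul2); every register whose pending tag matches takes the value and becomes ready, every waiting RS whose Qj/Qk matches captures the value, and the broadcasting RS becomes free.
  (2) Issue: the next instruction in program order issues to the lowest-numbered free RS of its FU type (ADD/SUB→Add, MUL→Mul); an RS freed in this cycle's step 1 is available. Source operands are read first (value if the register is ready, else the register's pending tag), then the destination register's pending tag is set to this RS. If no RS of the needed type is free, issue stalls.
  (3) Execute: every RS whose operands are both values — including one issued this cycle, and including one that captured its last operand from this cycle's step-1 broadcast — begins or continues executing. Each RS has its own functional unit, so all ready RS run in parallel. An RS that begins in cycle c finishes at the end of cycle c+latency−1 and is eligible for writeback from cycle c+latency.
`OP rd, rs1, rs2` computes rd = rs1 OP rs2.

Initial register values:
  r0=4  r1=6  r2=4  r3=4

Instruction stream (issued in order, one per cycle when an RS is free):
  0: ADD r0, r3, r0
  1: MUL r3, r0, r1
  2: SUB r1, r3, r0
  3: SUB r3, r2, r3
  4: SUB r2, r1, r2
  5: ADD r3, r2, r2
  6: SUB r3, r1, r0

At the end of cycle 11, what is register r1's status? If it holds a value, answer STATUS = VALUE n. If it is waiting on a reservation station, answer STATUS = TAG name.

cycle 1: issue ADD r0<-Add1 // r0:Add1,r1:6,r2:4,r3:4
cycle 2: issue MUL r3<-Mul1 // r0:Add1,r1:6,r2:4,r3:Mul1
cycle 3: CDB Add1=8; issue SUB r1<-Add1 // r0:8,r1:Add1,r2:4,r3:Mul1
cycle 4: issue SUB r3<-Add2 // r0:8,r1:Add1,r2:4,r3:Add2
cycle 5: issue SUB r2<-Add3 // r0:8,r1:Add1,r2:Add3,r3:Add2
cycle 6: stall // r0:8,r1:Add1,r2:Add3,r3:Add2
cycle 7: stall // r0:8,r1:Add1,r2:Add3,r3:Add2
cycle 8: CDB Mul1=48; stall // r0:8,r1:Add1,r2:Add3,r3:Add2
cycle 9: stall // r0:8,r1:Add1,r2:Add3,r3:Add2
cycle 10: CDB Add1=40; issue ADD r3<-Add1 // r0:8,r1:40,r2:Add3,r3:Add1
cycle 11: CDB Add2=-44; issue SUB r3<-Add2 // r0:8,r1:40,r2:Add3,r3:Add2

STATUS = VALUE 40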